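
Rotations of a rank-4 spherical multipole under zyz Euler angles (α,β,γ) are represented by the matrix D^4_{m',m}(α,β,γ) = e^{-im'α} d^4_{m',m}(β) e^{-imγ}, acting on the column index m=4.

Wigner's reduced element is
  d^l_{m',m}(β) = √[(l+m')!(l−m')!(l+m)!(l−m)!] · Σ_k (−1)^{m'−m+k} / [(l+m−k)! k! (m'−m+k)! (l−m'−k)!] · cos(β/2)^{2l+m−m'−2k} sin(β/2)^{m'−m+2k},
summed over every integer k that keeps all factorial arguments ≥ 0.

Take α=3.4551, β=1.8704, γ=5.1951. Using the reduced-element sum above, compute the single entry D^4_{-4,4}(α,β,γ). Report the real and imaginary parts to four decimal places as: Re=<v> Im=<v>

D^4_{-4,4}(3.4551,1.8704,5.1951) = e^{-i·-4·3.4551}·d^4_{-4,4}(1.8704)·e^{-i·4·5.1951}. Compute d first:
Half-angle: c=0.593657, s=0.804718. N=√(1·40320·40320·1)=40320.000000
k: max(0,(4)−(-4))=8 … min(4+(4),4−(-4))=8
  k=8: (−1)^0·40320.0000/(40320)·0.5937^0·0.8047^8 = +0.175853
d^4_{-4,4}(1.8704) = +0.175853
D = (+0.311496+0.950247i)·(+0.175853)·(-0.352319-0.935880i) = +0.137090-0.110139i

Re=0.1371 Im=-0.1101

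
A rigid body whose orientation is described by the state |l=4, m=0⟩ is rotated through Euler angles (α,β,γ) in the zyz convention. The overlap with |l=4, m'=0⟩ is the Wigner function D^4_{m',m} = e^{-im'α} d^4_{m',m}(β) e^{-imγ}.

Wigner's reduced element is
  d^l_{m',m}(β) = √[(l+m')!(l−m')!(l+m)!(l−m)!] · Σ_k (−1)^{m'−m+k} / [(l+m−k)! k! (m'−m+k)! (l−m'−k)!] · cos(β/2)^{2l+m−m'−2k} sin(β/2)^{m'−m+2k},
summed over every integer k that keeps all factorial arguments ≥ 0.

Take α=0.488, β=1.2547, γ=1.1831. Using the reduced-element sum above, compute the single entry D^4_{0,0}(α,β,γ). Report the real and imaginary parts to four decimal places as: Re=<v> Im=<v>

First d^4_{0,0}(β=1.2547), then the phase factors e^{-i(0)α} and e^{-i(0)γ}:
With c≡cos(β/2)=0.809586 and s≡sin(β/2)=0.587001, N=[24·24·24·24]^{1/2}=576.000000
k: max(0,(0)−(0))=0 … min(4+(0),4−(0))=4
  k=0: (−1)^0·576.0000/(576)·0.8096^8·0.5870^0 = +0.184546
  k=1: (−1)^1·576.0000/(36)·0.8096^6·0.5870^2 = -1.552301
  k=2: (−1)^2·576.0000/(16)·0.8096^4·0.5870^4 = +1.836161
  k=3: (−1)^3·576.0000/(36)·0.8096^2·0.5870^6 = -0.429023
  k=4: (−1)^4·576.0000/(576)·0.8096^0·0.5870^8 = +0.014097
d^4_{0,0}(1.2547) = +0.184546 -1.552301 +1.836161 -0.429023 +0.014097 = +0.053479
Phases: e^{-i·(0)·0.488}=+1.000000+0.000000i, e^{-i·(0)·1.1831}=+1.000000+0.000000i ⇒ D=+0.053479+0.000000i

Re=0.0535 Im=0.0000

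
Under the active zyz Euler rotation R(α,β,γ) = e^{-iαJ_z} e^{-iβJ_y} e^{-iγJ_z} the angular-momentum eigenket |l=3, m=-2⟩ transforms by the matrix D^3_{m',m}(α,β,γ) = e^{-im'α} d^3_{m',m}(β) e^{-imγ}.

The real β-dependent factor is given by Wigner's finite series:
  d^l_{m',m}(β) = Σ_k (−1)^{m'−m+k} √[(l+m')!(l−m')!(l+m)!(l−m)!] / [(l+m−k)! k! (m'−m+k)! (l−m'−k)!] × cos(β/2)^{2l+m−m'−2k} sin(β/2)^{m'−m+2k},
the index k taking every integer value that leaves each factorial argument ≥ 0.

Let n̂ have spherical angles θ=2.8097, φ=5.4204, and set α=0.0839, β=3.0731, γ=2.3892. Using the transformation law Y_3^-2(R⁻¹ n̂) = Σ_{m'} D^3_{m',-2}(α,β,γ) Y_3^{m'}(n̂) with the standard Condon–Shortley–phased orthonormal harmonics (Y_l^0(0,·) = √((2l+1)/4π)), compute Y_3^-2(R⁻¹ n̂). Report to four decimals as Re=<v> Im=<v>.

Re=-0.0681 Im=0.0486

Need the full column D^3_{m',-2} for m'=−3..3 at α=0.0839, β=3.0731, γ=2.3892.
cos(β/2)=0.034240, sin(β/2)=0.999414
d^3_{-3,-2}: single k=1 term ⇒ +0.000000;  D = +0.000000-0.000000i
d^3_{-2,-2}: k∈[0..1] ⇒ +0.000000 -0.000007 = -0.000007;  D = -0.000002+0.000007i
d^3_{-1,-2}: k∈[0..1] ⇒ -0.000000 +0.000253 = +0.000253;  D = +0.000038-0.000250i
d^3_{0,-2}: k∈[0..1] ⇒ +0.000008 -0.006406 = -0.006399;  D = -0.000422+0.006385i
d^3_{1,-2}: k∈[0..1] ⇒ -0.000253 +0.107958 = +0.107705;  D = -0.001927-0.107688i
d^3_{2,-2}: k∈[0..1] ⇒ +0.005848 -0.996487 = -0.990639;  D = +0.100662+0.985511i
d^3_{3,-2}: single k=0 term ⇒ -0.083624;  D = +0.015439+0.082186i
Y_3^{m'}(θ=2.8097,φ=5.4204) and Σ D·Y over m':
  (+0.0000-0.0000i)·(-0.0123+0.0076i)  (-0.0000+0.0000i)·(+0.0158-0.1014i)  (+0.0000-0.0003i)·(+0.2376+0.2775i)  (-0.0004+0.0064i)·(-0.5183+0.0000i)  (-0.0019-0.1077i)·(-0.2376+0.2775i)  (+0.1007+0.9855i)·(+0.0158+0.1014i)  (+0.0154+0.0822i)·(+0.0123+0.0076i)
Y_3^-2(R⁻¹ n̂) = -0.068087+0.048604i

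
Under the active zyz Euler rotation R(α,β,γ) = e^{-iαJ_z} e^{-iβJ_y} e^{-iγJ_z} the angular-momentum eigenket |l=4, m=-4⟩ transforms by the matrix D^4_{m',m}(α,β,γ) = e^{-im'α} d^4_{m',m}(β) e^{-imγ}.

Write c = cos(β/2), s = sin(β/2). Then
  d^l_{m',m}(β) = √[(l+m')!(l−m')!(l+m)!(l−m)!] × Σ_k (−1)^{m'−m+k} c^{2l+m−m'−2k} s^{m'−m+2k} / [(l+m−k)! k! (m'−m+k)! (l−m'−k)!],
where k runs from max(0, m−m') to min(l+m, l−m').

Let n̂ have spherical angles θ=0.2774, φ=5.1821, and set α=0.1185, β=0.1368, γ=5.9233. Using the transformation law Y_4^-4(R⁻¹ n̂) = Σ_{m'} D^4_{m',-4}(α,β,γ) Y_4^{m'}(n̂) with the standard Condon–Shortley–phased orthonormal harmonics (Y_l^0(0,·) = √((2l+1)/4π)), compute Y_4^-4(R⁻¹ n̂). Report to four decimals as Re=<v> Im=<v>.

Need the full column D^4_{m',-4} for m'=−4..4 at α=0.1185, β=0.1368, γ=5.9233.
cos(β/2)=0.997662, sin(β/2)=0.068347
d^4_{-4,-4}: single k=0 term ⇒ +0.981445;  D = +0.558415-0.807099i
d^4_{-3,-4}: single k=0 term ⇒ -0.190171;  D = -0.088955+0.168084i
d^4_{-2,-4}: single k=0 term ⇒ +0.024373;  D = +0.008774-0.022739i
d^4_{-1,-4}: single k=0 term ⇒ -0.002361;  D = -0.000584+0.002288i
d^4_{0,-4}: single k=0 term ⇒ +0.000181;  D = +0.000024-0.000179i
d^4_{1,-4}: single k=0 term ⇒ -0.000011;  D = -0.000000+0.000011i
d^4_{2,-4}: single k=0 term ⇒ +0.000001;  D = -0.000000-0.000001i
d^4_{3,-4}: single k=0 term ⇒ -0.000000;  D = +0.000000+0.000000i
d^4_{4,-4}: single k=0 term ⇒ +0.000000;  D = -0.000000-0.000000i
Y_4^{m'}(θ=0.2774,φ=5.1821) and Σ D·Y over m':
  (+0.5584-0.8071i)·(-0.0008-0.0024i)  (-0.0890+0.1681i)·(-0.0244-0.0040i)  (+0.0088-0.0227i)·(-0.0811+0.1109i)  (-0.0006+0.0023i)·(+0.1960+0.3861i)  (+0.0000-0.0002i)·(+0.5498+0.0000i)  (-0.0000+0.0000i)·(-0.1960+0.3861i)  (-0.0000-0.0000i)·(-0.0811-0.1109i)  (+0.0000+0.0000i)·(+0.0244-0.0040i)  (-0.0000-0.0000i)·(-0.0008+0.0024i)
Y_4^-4(R⁻¹ n̂) = +0.001325-0.001524i

Re=0.0013 Im=-0.0015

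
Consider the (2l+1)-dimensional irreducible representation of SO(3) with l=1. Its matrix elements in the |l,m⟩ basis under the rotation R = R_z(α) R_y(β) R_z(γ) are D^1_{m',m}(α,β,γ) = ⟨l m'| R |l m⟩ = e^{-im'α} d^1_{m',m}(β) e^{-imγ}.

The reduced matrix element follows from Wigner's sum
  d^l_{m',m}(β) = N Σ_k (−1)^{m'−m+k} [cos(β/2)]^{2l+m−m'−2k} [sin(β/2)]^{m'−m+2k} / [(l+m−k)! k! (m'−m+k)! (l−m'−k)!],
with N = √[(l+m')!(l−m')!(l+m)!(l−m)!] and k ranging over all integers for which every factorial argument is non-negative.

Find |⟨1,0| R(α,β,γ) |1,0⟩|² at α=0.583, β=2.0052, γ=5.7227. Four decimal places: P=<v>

First d^1_{0,0}(β=2.0052), then the phase factors e^{-i(0)α} and e^{-i(0)γ}:
c=cos(2.0052/2)=0.538113, s=sin(2.0052/2)=0.842873; N=√[1·1·1·1]=1.000000
Admissible k: 0..1 (factorial args all ≥0)
  k=0: (−1)^0·1.0000/(1)·0.5381^2·0.8429^0 = +0.289565
  k=1: (−1)^1·1.0000/(1)·0.5381^0·0.8429^2 = -0.710435
d^1_{0,0}(2.0052) = +0.289565 -0.710435 = -0.420870
|D^1_{0,0}|² = |d^1_{0,0}(β)|² = (-0.420870)² = 0.177131 (the z-rotation phases have unit modulus)

P=0.1771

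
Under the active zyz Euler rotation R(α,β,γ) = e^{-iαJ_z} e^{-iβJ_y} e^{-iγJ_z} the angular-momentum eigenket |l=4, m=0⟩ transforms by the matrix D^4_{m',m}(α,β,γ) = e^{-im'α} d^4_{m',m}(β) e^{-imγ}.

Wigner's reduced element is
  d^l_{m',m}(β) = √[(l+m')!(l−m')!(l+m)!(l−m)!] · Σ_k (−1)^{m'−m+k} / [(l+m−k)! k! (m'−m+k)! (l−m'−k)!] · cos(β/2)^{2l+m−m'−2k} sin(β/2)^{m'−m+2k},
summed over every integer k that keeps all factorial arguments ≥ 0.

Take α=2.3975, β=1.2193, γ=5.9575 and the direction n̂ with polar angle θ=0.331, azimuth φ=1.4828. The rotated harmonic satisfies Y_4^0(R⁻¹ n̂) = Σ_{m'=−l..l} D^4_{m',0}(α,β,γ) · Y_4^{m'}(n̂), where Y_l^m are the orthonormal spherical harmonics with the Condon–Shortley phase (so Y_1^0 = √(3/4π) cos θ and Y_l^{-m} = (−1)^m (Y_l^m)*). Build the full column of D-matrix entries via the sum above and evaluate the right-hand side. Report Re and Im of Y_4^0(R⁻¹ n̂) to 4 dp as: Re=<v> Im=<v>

Re=-0.2598 Im=0.0000

Need the full column D^4_{m',0} for m'=−4..4 at α=2.3975, β=1.2193, γ=5.9575.
cos(β/2)=0.819848, sin(β/2)=0.572581
d^4_{-4,0}: single k=4 term ⇒ +0.406284;  D = -0.400751-0.066822i
d^4_{-3,0}: k∈[3..4] ⇒ +0.822700 -0.401280 = +0.421420;  D = +0.258873+0.332536i
d^4_{-2,0}: k∈[2..4] ⇒ +0.944487 -1.228487 +0.224703 = -0.059298;  D = -0.004893+0.059096i
d^4_{-1,0}: k∈[1..4] ⇒ +0.637510 -1.865709 +0.910018 -0.073978 = -0.392160;  D = +0.288513-0.265612i
d^4_{0,0}: k∈[0..4] ⇒ +0.204112 -1.592923 +1.748168 -0.378972 +0.011553 = -0.008061;  D = -0.008061+0.000000i
d^4_{1,0}: k∈[0..3] ⇒ -0.637510 +1.865709 -0.910018 +0.073978 = +0.392160;  D = -0.288513-0.265612i
d^4_{2,0}: k∈[0..2] ⇒ +0.944487 -1.228487 +0.224703 = -0.059298;  D = -0.004893-0.059096i
d^4_{3,0}: k∈[0..1] ⇒ -0.822700 +0.401280 = -0.421420;  D = -0.258873+0.332536i
d^4_{4,0}: single k=0 term ⇒ +0.406284;  D = -0.400751+0.066822i
Y_4^{m'}(θ=0.331,φ=1.4828) and Σ D·Y over m':
  (-0.4008-0.0668i)·(+0.0046+0.0017i)  (+0.2589+0.3325i)·(-0.0106+0.0392i)  (-0.0049+0.0591i)·(-0.1830-0.0325i)  (+0.2885-0.2656i)·(+0.0417-0.4723i)  (-0.0081+0.0000i)·(+0.4407+0.0000i)  (-0.2885-0.2656i)·(-0.0417-0.4723i)  (-0.0049-0.0591i)·(-0.1830+0.0325i)  (-0.2589+0.3325i)·(+0.0106+0.0392i)  (-0.4008+0.0668i)·(+0.0046-0.0017i)
Y_4^0(R⁻¹ n̂) = -0.259819-0.000000i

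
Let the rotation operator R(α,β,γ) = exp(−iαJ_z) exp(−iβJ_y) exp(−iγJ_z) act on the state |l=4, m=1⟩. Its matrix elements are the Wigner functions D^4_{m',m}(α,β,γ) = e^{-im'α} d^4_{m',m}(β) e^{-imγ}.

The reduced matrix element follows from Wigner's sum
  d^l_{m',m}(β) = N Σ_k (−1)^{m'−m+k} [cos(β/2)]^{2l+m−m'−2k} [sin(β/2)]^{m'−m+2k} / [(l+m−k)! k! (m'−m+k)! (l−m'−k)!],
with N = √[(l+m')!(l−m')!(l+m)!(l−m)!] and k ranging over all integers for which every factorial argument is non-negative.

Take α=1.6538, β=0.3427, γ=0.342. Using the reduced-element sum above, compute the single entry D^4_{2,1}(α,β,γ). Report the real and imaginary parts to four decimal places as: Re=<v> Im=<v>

Re=0.4864 Im=-0.2708

D^4_{2,1}(1.6538,0.3427,0.342) = e^{-i·2·1.6538}·d^4_{2,1}(0.3427)·e^{-i·1·0.342}. Compute d first:
Half-angle: c=0.985355, s=0.170513. N=√(720·2·120·6)=1018.233765
Admissible k: 0..2 (factorial args all ≥0)
  k=0: (−1)^1·1018.2338/(240)·0.9854^7·0.1705^1 = -0.652445
  k=1: (−1)^2·1018.2338/(48)·0.9854^5·0.1705^3 = +0.097688
  k=2: (−1)^3·1018.2338/(72)·0.9854^3·0.1705^5 = -0.001950
d^4_{2,1}(0.3427) = -0.652445 +0.097688 -0.001950 = -0.556707
Phases: e^{-i·(2)·1.6538}=-0.986252+0.165246i, e^{-i·(1)·0.342}=+0.942086-0.335372i ⇒ D=+0.486403-0.270803i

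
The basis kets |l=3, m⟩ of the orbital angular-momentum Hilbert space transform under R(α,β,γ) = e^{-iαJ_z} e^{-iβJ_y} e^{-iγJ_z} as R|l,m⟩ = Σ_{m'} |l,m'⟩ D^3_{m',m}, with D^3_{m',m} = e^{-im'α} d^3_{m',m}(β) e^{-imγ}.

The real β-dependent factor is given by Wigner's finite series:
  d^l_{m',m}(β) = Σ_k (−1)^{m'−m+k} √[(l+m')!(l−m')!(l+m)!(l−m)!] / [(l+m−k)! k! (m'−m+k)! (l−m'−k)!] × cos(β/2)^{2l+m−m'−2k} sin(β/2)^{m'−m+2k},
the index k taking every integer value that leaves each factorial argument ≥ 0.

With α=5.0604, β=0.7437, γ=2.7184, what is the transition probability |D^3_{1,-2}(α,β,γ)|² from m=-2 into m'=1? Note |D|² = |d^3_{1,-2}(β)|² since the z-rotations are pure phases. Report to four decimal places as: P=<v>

P=0.0514

D^3_{1,-2}(5.0604,0.7437,2.7184) = e^{-i·1·5.0604}·d^3_{1,-2}(0.7437)·e^{-i·-2·2.7184}. Compute d first:
With c≡cos(β/2)=0.931657 and s≡sin(β/2)=0.363340, N=[24·2·1·120]^{1/2}=75.894664
k: max(0,(-2)−(1))=0 … min(3+(-2),3−(1))=1
  k=0: (−1)^3·75.8947/(12)·0.9317^3·0.3633^3 = -0.245322
  k=1: (−1)^4·75.8947/(24)·0.9317^1·0.3633^5 = +0.018656
d^3_{1,-2}(0.7437) = -0.245322 +0.018656 = -0.226666
|D^3_{1,-2}|² = |d^3_{1,-2}(β)|² = (-0.226666)² = 0.051377 (the z-rotation phases have unit modulus)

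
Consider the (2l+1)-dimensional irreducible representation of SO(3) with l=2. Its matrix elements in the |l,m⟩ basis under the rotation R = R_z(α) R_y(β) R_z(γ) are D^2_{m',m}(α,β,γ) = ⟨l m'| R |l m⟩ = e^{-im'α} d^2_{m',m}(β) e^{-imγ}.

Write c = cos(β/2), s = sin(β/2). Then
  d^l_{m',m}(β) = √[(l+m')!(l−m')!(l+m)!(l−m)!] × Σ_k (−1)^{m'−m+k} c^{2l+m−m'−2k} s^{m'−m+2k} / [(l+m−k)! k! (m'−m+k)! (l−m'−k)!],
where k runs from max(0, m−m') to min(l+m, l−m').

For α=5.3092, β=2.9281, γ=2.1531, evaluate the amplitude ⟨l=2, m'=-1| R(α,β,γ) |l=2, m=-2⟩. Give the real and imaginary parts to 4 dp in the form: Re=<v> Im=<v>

Split into d^2_{-1,-2}(β=2.9281) × two z-phases.
Half-angle: c=0.106544, s=0.994308. N=√(1·6·1·24)=12.000000
k: max(0,(-2)−(-1))=0 … min(2+(-2),2−(-1))=0
  k=0: (−1)^1·12.0000/(6)·0.1065^3·0.9943^1 = -0.002405
d^2_{-1,-2}(2.9281) = -0.002405
Phases: e^{-i·(-1)·5.3092}=+0.562008-0.827132i, e^{-i·(-2)·2.1531}=-0.395111-0.918633i ⇒ D=+0.002362+0.000456i

Re=0.0024 Im=0.0005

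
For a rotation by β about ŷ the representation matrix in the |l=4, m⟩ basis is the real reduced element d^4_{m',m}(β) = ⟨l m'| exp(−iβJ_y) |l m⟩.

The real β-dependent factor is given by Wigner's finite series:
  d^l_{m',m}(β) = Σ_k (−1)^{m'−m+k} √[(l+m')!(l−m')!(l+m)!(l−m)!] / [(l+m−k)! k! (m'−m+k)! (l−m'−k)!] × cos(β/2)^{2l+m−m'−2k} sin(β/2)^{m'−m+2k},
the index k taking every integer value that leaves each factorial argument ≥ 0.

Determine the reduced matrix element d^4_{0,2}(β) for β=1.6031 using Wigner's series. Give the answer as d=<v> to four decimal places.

d=-0.3920

d^4_{0,2}(β=1.6031) via Wigner's sum:
c=cos(1.6031/2)=0.695594, s=sin(1.6031/2)=0.718435; N=√[24·24·720·2]=910.735966
The bounds max(0,m−m')=2 and min(l+m,l−m')=4 give 3 terms
  k=2: (−1)^0·910.7360/(96)·0.6956^6·0.7184^2 = +0.554666
  k=3: (−1)^1·910.7360/(36)·0.6956^4·0.7184^4 = -1.577842
  k=4: (−1)^2·910.7360/(96)·0.6956^2·0.7184^6 = +0.631187
d^4_{0,2}(1.6031) = +0.554666 -1.577842 +0.631187 = -0.391989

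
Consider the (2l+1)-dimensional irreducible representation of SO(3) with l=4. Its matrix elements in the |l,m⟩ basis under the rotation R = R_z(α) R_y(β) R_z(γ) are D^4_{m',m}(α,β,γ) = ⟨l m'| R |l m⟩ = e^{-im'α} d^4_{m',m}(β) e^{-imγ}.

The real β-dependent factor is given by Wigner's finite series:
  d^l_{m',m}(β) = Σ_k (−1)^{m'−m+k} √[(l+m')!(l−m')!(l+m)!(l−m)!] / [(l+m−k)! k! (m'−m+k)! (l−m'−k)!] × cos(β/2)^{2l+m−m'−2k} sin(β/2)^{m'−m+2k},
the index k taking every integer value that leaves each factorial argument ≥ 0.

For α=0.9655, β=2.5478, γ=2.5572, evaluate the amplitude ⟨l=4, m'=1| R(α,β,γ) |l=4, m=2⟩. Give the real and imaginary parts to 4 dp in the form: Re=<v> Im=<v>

Re=0.2391 Im=0.0493

D^4_{1,2}(0.9655,2.5478,2.5572) = e^{-i·1·0.9655}·d^4_{1,2}(2.5478)·e^{-i·2·2.5572}. Compute d first:
c=cos(2.5478/2)=0.292554, s=sin(2.5478/2)=0.956249; N=√[120·6·720·2]=1018.233765
Admissible k: 1..3 (factorial args all ≥0)
  k=1: (−1)^0·1018.2338/(240)·0.2926^7·0.9562^1 = +0.000744
  k=2: (−1)^1·1018.2338/(48)·0.2926^5·0.9562^3 = -0.039751
  k=3: (−1)^2·1018.2338/(72)·0.2926^3·0.9562^5 = +0.283131
d^4_{1,2}(2.5478) = +0.000744 -0.039751 +0.283131 = +0.244124
D = (+0.569006-0.822334i)·(+0.244124)·(+0.391270+0.920276i) = +0.239097+0.049286i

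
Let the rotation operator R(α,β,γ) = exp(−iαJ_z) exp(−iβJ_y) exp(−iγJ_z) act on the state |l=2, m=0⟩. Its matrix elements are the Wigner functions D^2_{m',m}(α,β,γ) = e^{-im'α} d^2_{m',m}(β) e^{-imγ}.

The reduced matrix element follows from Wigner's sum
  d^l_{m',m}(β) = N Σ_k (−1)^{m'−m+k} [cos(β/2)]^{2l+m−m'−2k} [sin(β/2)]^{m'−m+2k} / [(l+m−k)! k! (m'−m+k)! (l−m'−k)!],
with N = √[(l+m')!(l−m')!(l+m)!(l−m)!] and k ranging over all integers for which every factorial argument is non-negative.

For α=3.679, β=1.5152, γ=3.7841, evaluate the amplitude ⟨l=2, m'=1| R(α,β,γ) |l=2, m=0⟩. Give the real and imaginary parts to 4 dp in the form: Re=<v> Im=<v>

Split into d^2_{1,0}(β=1.5152) × two z-phases.
c=cos(1.5152/2)=0.726487, s=sin(1.5152/2)=0.687180; N=√[6·1·2·2]=4.898979
k∈{0,1} keeps every argument non-negative
  k=0: (−1)^1·4.8990/(2)·0.7265^3·0.6872^1 = -0.645402
  k=1: (−1)^2·4.8990/(2)·0.7265^1·0.6872^3 = +0.577451
d^2_{1,0}(1.5152) = -0.645402 +0.577451 = -0.067951
D = (-0.859039+0.511911i)·(-0.067951)·(+1.000000+0.000000i) = +0.058373-0.034785i

Re=0.0584 Im=-0.0348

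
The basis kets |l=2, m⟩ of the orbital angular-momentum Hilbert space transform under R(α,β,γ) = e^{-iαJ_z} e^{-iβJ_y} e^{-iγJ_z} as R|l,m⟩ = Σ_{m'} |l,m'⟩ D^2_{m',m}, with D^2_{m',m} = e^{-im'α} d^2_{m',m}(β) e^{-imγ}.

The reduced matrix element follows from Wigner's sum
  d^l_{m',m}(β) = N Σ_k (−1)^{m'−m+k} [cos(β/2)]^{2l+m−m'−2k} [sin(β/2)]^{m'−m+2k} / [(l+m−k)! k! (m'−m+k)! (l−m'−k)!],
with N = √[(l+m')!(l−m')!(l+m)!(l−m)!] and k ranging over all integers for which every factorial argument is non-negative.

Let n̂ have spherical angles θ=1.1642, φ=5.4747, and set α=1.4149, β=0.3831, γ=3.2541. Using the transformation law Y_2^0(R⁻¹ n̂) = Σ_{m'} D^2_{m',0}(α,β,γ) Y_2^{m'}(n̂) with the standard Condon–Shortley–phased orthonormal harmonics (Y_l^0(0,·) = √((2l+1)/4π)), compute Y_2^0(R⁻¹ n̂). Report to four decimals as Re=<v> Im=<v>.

Re=-0.2917 Im=0.0000

Need the full column D^2_{m',0} for m'=−2..2 at α=1.4149, β=0.3831, γ=3.2541.
cos(β/2)=0.981710, sin(β/2)=0.190381
d^2_{-2,0}: single k=2 term ⇒ +0.085563;  D = -0.081438+0.026248i
d^2_{-1,0}: k∈[1..2] ⇒ +0.441213 -0.016593 = +0.424620;  D = +0.065929+0.419471i
d^2_{0,0}: k∈[0..2] ⇒ +0.928824 -0.139725 +0.001314 = +0.790413;  D = +0.790413+0.000000i
d^2_{1,0}: k∈[0..1] ⇒ -0.441213 +0.016593 = -0.424620;  D = -0.065929+0.419471i
d^2_{2,0}: single k=0 term ⇒ +0.085563;  D = -0.081438-0.026248i
Y_2^{m'}(θ=1.1642,φ=5.4747) and Σ D·Y over m':
  (-0.0814+0.0262i)·(-0.0150+0.3255i)  (+0.0659+0.4195i)·(+0.1938+0.2030i)  (+0.7904+0.0000i)·(-0.1674+0.0000i)  (-0.0659+0.4195i)·(-0.1938+0.2030i)  (-0.0814-0.0262i)·(-0.0150-0.3255i)
Y_2^0(R⁻¹ n̂) = -0.291671-0.000000i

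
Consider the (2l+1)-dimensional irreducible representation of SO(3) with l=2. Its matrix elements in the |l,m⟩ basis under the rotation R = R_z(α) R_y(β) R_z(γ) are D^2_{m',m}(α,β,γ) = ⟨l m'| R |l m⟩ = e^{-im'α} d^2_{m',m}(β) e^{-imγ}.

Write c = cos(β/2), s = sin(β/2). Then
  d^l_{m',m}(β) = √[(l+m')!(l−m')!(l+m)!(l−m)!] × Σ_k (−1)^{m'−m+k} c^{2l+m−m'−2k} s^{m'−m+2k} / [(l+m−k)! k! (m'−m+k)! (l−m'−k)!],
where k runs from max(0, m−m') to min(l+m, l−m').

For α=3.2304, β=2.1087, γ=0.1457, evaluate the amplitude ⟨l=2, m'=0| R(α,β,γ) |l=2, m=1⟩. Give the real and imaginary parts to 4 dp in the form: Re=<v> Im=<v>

D^2_{0,1}(3.2304,2.1087,0.1457) = e^{-i·0·3.2304}·d^2_{0,1}(2.1087)·e^{-i·1·0.1457}. Compute d first:
With c≡cos(β/2)=0.493793 and s≡sin(β/2)=0.869579, N=[2·2·6·1]^{1/2}=4.898979
Admissible k: 1..2 (factorial args all ≥0)
  k=1: (−1)^0·4.8990/(2)·0.4938^3·0.8696^1 = +0.256460
  k=2: (−1)^1·4.8990/(2)·0.4938^1·0.8696^3 = -0.795332
d^2_{0,1}(2.1087) = +0.256460 -0.795332 = -0.538872
D = (+1.000000+0.000000i)·(-0.538872)·(+0.989405-0.145185i) = -0.533162+0.078236i

Re=-0.5332 Im=0.0782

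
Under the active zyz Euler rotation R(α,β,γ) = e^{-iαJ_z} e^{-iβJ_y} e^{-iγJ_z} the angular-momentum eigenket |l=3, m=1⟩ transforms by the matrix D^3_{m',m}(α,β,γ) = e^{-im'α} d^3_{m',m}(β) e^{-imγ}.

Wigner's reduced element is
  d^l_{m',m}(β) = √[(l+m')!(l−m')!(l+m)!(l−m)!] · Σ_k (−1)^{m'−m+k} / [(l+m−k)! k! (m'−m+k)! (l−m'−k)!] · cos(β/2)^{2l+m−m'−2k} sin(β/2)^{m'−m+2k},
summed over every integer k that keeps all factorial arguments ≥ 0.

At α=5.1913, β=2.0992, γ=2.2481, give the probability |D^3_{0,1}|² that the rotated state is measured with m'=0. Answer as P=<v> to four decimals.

P=0.0103

D^3_{0,1}(5.1913,2.0992,2.2481) = e^{-i·0·5.1913}·d^3_{0,1}(2.0992)·e^{-i·1·2.2481}. Compute d first:
With c≡cos(β/2)=0.497918 and s≡sin(β/2)=0.867224, N=[6·6·24·2]^{1/2}=41.569219
k∈{1,2,3} keeps every argument non-negative
  k=1: (−1)^0·41.5692/(12)·0.4979^5·0.8672^1 = +0.091941
  k=2: (−1)^1·41.5692/(4)·0.4979^3·0.8672^3 = -0.836718
  k=3: (−1)^2·41.5692/(12)·0.4979^1·0.8672^5 = +0.846068
d^3_{0,1}(2.0992) = +0.091941 -0.836718 +0.846068 = +0.101291
|D^3_{0,1}|² = |d^3_{0,1}(β)|² = (+0.101291)² = 0.010260 (the z-rotation phases have unit modulus)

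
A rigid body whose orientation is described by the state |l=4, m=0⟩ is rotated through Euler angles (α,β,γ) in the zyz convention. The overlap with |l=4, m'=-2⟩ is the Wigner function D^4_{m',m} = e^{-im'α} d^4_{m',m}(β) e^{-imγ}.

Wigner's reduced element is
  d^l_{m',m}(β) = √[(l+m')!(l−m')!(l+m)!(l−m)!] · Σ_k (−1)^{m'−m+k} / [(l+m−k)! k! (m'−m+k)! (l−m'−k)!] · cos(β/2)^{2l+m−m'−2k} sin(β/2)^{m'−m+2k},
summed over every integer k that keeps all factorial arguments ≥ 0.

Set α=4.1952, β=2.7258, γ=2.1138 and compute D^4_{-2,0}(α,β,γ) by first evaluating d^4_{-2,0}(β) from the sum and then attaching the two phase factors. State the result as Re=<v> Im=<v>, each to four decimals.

Re=-0.1601 Im=0.2693

Split into d^4_{-2,0}(β=2.7258) × two z-phases.
Half-angle: c=0.206402, s=0.978467. N=√(2·720·24·24)=910.735966
Admissible k: 2..4 (factorial args all ≥0)
  k=2: (−1)^0·910.7360/(96)·0.2064^6·0.9785^2 = +0.000702
  k=3: (−1)^1·910.7360/(36)·0.2064^4·0.9785^4 = -0.042085
  k=4: (−1)^2·910.7360/(96)·0.2064^2·0.9785^6 = +0.354672
d^4_{-2,0}(2.7258) = +0.000702 -0.042085 +0.354672 = +0.313289
D = (-0.511061+0.859545i)·(+0.313289)·(+1.000000+0.000000i) = -0.160110+0.269286i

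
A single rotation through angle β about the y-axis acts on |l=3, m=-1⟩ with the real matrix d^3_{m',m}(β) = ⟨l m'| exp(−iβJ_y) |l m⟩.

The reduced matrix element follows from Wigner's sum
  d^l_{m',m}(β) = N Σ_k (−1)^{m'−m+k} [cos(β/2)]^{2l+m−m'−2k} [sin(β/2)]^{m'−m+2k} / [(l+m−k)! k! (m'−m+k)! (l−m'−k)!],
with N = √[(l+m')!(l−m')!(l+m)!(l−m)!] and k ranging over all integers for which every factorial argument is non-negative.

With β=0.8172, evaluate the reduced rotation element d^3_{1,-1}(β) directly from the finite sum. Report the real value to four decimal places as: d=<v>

d=0.5078

d^3_{1,-1}(β=0.8172) via Wigner's sum:
c=cos(0.8172/2)=0.917678, s=sin(0.8172/2)=0.397325; N=√[24·2·2·24]=48.000000
The bounds max(0,m−m')=0 and min(l+m,l−m')=2 give 3 terms
  k=0: (−1)^2·48.0000/(8)·0.9177^4·0.3973^2 = +0.671745
  k=1: (−1)^3·48.0000/(6)·0.9177^2·0.3973^4 = -0.167901
  k=2: (−1)^4·48.0000/(48)·0.9177^0·0.3973^6 = +0.003934
d^3_{1,-1}(0.8172) = +0.671745 -0.167901 +0.003934 = +0.507778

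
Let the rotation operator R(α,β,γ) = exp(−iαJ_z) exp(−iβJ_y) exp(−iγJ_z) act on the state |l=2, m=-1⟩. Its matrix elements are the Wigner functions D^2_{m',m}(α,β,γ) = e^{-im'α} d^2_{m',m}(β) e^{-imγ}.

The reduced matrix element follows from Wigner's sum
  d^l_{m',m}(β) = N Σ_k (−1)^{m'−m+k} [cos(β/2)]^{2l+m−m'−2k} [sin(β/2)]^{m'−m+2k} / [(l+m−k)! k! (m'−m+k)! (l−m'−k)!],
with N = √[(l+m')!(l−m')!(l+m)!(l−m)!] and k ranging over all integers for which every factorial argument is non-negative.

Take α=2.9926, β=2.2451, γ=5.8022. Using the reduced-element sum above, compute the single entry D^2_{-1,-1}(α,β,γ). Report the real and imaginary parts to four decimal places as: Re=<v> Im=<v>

Re=0.3413 Im=-0.2488

D^2_{-1,-1}(2.9926,2.2451,5.8022) = e^{-i·-1·2.9926}·d^2_{-1,-1}(2.2451)·e^{-i·-1·5.8022}. Compute d first:
Half-angle: c=0.433386, s=0.901209. N=√(1·6·1·6)=6.000000
k: max(0,(-1)−(-1))=0 … min(2+(-1),2−(-1))=1
  k=0: (−1)^0·6.0000/(6)·0.4334^4·0.9012^0 = +0.035278
  k=1: (−1)^1·6.0000/(2)·0.4334^2·0.9012^2 = -0.457637
d^2_{-1,-1}(2.2451) = +0.035278 -0.457637 = -0.422359
D = (-0.988921+0.148442i)·(-0.422359)·(+0.886539-0.462653i) = +0.341284-0.248823i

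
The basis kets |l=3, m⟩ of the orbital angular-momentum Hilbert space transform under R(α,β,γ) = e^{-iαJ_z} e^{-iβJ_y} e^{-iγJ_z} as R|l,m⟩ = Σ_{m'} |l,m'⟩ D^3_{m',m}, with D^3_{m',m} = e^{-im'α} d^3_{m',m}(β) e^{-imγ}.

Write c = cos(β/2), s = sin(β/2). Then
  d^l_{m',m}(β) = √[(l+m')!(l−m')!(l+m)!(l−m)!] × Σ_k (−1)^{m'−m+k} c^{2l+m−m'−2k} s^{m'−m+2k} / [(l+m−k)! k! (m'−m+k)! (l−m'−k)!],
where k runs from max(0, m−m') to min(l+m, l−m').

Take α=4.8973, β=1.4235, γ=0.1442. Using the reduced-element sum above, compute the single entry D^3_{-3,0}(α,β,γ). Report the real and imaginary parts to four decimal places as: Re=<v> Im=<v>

Re=-0.2850 Im=0.4599

Split into d^3_{-3,0}(β=1.4235) × two z-phases.
Half-angle: c=0.757220, s=0.653160. N=√(1·720·6·6)=160.996894
Admissible k: 3..3 (factorial args all ≥0)
  k=3: (−1)^0·160.9969/(36)·0.7572^3·0.6532^3 = +0.541053
d^3_{-3,0}(1.4235) = +0.541053
Phases: e^{-i·(-3)·4.8973}=-0.526716+0.850041i, e^{-i·(0)·0.1442}=+1.000000+0.000000i ⇒ D=-0.284981+0.459917i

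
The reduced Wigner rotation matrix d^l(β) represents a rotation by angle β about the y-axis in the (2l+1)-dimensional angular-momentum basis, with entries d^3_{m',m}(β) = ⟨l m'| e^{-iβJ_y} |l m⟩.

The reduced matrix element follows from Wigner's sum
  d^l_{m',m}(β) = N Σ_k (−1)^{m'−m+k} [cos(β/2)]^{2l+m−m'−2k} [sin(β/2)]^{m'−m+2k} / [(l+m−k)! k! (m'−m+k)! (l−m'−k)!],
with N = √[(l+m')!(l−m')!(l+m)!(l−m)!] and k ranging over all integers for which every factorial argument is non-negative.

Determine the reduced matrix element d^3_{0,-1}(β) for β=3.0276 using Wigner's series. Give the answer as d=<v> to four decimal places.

d=-0.1938

d^3_{0,-1}(β=3.0276) via Wigner's sum:
c=cos(3.0276/2)=0.056965, s=sin(3.0276/2)=0.998376; N=√[6·6·2·24]=41.569219
k∈{0,1,2} keeps every argument non-negative
  k=0: (−1)^1·41.5692/(12)·0.0570^5·0.9984^1 = -0.000002
  k=1: (−1)^2·41.5692/(4)·0.0570^3·0.9984^3 = +0.001912
  k=2: (−1)^3·41.5692/(12)·0.0570^1·0.9984^5 = -0.195737
d^3_{0,-1}(3.0276) = -0.000002 +0.001912 -0.195737 = -0.193828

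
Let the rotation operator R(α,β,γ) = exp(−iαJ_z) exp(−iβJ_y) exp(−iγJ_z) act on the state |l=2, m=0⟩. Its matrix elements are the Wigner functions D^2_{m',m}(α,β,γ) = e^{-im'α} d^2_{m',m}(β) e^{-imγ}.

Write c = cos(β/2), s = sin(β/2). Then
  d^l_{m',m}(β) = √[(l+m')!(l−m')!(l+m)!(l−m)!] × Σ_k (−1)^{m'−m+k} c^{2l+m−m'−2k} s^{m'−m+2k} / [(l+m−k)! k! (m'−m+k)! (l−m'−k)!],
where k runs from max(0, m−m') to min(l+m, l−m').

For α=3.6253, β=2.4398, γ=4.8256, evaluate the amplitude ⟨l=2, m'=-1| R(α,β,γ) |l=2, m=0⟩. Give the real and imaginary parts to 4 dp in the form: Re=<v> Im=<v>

Re=0.5346 Im=0.2808

First d^2_{-1,0}(β=2.4398), then the phase factors e^{-i(-1)α} and e^{-i(0)γ}:
Half-angle: c=0.343740, s=0.939065. N=√(1·6·2·2)=4.898979
k: max(0,(0)−(-1))=1 … min(2+(0),2−(-1))=2
  k=1: (−1)^0·4.8990/(2)·0.3437^3·0.9391^1 = +0.093424
  k=2: (−1)^1·4.8990/(2)·0.3437^1·0.9391^3 = -0.697256
d^2_{-1,0}(2.4398) = +0.093424 -0.697256 = -0.603832
Phases: e^{-i·(-1)·3.6253}=-0.885277-0.465064i, e^{-i·(0)·4.8256}=+1.000000+0.000000i ⇒ D=+0.534558+0.280821i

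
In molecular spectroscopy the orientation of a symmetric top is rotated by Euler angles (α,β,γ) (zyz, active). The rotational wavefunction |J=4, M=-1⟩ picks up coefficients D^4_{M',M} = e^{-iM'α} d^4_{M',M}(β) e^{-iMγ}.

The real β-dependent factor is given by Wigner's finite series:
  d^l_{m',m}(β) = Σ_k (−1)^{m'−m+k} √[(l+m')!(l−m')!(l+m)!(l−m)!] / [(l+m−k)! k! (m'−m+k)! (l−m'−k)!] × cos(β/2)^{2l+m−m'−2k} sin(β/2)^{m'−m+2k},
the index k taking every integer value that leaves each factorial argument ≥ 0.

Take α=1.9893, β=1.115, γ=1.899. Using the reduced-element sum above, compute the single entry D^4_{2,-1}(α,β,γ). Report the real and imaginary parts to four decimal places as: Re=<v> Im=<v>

Re=0.2075 Im=0.3720

D^4_{2,-1}(1.9893,1.115,1.899) = e^{-i·2·1.9893}·d^4_{2,-1}(1.115)·e^{-i·-1·1.899}. Compute d first:
c=cos(1.115/2)=0.848580, s=sin(1.115/2)=0.529066; N=√[720·2·6·120]=1018.233765
k∈{0,1,2} keeps every argument non-negative
  k=0: (−1)^3·1018.2338/(72)·0.8486^5·0.5291^3 = -0.921532
  k=1: (−1)^4·1018.2338/(48)·0.8486^3·0.5291^5 = +0.537324
  k=2: (−1)^5·1018.2338/(240)·0.8486^1·0.5291^7 = -0.041773
d^4_{2,-1}(1.115) = -0.921532 +0.537324 -0.041773 = -0.425982
Attach z-rotation phases: D = e^{-i(2)(1.9893)}·(-0.425982)·e^{-i(-1)(1.899)} = +0.207510+0.372022i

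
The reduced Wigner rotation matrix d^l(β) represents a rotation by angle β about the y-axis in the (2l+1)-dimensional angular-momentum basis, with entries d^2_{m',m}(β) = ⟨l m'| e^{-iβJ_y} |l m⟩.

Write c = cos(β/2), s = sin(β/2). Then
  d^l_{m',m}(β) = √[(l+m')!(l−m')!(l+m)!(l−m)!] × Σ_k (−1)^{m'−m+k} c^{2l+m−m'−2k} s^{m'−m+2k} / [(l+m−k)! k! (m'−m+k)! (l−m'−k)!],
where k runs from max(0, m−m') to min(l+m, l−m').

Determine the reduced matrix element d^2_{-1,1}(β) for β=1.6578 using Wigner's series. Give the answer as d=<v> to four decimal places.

d^2_{-1,1}(β=1.6578) via Wigner's sum:
c=cos(1.6578/2)=0.675687, s=sin(1.6578/2)=0.737189; N=√[1·6·6·1]=6.000000
k∈{2,3} keeps every argument non-negative
  k=2: (−1)^0·6.0000/(2)·0.6757^2·0.7372^2 = +0.744337
  k=3: (−1)^1·6.0000/(6)·0.6757^0·0.7372^4 = -0.295335
d^2_{-1,1}(1.6578) = +0.744337 -0.295335 = +0.449002

d=0.4490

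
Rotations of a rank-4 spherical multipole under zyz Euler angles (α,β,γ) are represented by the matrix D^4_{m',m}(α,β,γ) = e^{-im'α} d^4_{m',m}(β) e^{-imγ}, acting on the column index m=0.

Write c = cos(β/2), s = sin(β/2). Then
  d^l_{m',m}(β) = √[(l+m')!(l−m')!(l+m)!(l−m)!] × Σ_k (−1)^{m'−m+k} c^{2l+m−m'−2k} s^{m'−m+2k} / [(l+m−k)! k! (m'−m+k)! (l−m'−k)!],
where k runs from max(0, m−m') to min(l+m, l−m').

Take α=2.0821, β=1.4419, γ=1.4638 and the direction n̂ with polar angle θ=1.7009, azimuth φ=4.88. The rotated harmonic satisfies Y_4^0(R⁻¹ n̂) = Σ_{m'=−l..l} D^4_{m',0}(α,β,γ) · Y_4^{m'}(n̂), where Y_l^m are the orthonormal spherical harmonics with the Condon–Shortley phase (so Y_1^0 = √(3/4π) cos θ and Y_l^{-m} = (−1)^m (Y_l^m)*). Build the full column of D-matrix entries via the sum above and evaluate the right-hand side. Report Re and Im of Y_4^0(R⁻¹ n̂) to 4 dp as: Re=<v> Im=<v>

Re=0.4198 Im=0.0000

Need the full column D^4_{m',0} for m'=−4..4 at α=2.0821, β=1.4419, γ=1.4638.
cos(β/2)=0.751179, sin(β/2)=0.660099
d^4_{-4,0}: single k=4 term ⇒ +0.505776;  D = -0.231049+0.449917i
d^4_{-3,0}: k∈[3..4] ⇒ +0.813968 -0.628548 = +0.185421;  D = +0.185294-0.006838i
d^4_{-2,0}: k∈[2..4] ⇒ +0.742676 -1.529322 +0.442854 = -0.343791;  D = +0.179164+0.293416i
d^4_{-1,0}: k∈[1..4] ⇒ +0.398408 -1.845907 +1.425412 -0.183451 = -0.205538;  D = +0.100573-0.179251i
d^4_{0,0}: k∈[0..4] ⇒ +0.101379 -1.252559 +2.176263 -0.746895 +0.036047 = +0.314235;  D = +0.314235+0.000000i
d^4_{1,0}: k∈[0..3] ⇒ -0.398408 +1.845907 -1.425412 +0.183451 = +0.205538;  D = -0.100573-0.179251i
d^4_{2,0}: k∈[0..2] ⇒ +0.742676 -1.529322 +0.442854 = -0.343791;  D = +0.179164-0.293416i
d^4_{3,0}: k∈[0..1] ⇒ -0.813968 +0.628548 = -0.185421;  D = -0.185294-0.006838i
d^4_{4,0}: single k=0 term ⇒ +0.505776;  D = -0.231049-0.449917i
Y_4^{m'}(θ=1.7009,φ=4.88) and Σ D·Y over m':
  (-0.2310+0.4499i)·(+0.3352-0.2658i)  (+0.1853-0.0068i)·(+0.0763+0.1387i)  (+0.1792+0.2934i)·(+0.2740-0.0955i)  (+0.1006-0.1793i)·(+0.0293+0.1729i)  (+0.3142+0.0000i)·(+0.2650+0.0000i)  (-0.1006-0.1793i)·(-0.0293+0.1729i)  (+0.1792-0.2934i)·(+0.2740+0.0955i)  (-0.1853-0.0068i)·(-0.0763+0.1387i)  (-0.2310-0.4499i)·(+0.3352+0.2658i)
Y_4^0(R⁻¹ n̂) = +0.419796+0.000000i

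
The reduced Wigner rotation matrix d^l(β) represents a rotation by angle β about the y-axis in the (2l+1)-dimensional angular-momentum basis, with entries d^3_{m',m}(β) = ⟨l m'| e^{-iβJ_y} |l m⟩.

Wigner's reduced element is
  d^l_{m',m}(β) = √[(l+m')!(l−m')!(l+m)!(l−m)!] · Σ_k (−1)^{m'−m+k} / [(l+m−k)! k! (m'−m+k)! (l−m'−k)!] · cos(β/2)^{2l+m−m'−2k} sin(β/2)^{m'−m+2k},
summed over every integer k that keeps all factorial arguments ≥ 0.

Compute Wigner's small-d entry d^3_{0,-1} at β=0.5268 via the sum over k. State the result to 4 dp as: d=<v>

d^3_{0,-1}(β=0.5268) via Wigner's sum:
c=cos(0.5268/2)=0.965510, s=sin(0.5268/2)=0.260365; N=√[6·6·2·24]=41.569219
k: max(0,(-1)−(0))=0 … min(3+(-1),3−(0))=2
  k=0: (−1)^1·41.5692/(12)·0.9655^5·0.2604^1 = -0.756759
  k=1: (−1)^2·41.5692/(4)·0.9655^3·0.2604^3 = +0.165093
  k=2: (−1)^3·41.5692/(12)·0.9655^1·0.2604^5 = -0.004002
d^3_{0,-1}(0.5268) = -0.756759 +0.165093 -0.004002 = -0.595667

d=-0.5957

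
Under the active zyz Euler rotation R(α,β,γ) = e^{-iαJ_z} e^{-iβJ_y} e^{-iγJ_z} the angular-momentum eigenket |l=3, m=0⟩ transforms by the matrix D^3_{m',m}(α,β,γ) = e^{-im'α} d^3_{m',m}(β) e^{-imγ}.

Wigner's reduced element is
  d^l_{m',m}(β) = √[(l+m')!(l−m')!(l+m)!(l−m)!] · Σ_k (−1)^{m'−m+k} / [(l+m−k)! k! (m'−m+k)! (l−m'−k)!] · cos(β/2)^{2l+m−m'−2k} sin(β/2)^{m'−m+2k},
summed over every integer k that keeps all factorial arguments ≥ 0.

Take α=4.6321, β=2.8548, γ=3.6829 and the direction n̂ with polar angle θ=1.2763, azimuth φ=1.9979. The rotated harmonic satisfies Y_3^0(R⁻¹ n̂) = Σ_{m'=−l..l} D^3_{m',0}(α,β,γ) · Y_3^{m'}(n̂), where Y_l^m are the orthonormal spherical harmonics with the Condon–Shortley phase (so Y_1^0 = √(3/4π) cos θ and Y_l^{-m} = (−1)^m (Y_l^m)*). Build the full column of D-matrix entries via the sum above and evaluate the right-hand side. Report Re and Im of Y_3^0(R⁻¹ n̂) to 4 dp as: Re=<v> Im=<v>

Need the full column D^3_{m',0} for m'=−3..3 at α=4.6321, β=2.8548, γ=3.6829.
cos(β/2)=0.142905, sin(β/2)=0.989736
d^3_{-3,0}: single k=3 term ⇒ +0.012654;  D = +0.003018+0.012288i
d^3_{-2,0}: k∈[2..3] ⇒ +0.002238 -0.107334 = -0.105096;  D = +0.103744-0.016804i
d^3_{-1,0}: k∈[1..3] ⇒ +0.000204 -0.029405 +0.470150 = +0.440950;  D = -0.035365-0.439530i
d^3_{0,0}: k∈[0..3] ⇒ +0.000009 -0.003677 +0.176367 -0.939977 = -0.767278;  D = -0.767278+0.000000i
d^3_{1,0}: k∈[0..2] ⇒ -0.000204 +0.029405 -0.470150 = -0.440950;  D = +0.035365-0.439530i
d^3_{2,0}: k∈[0..1] ⇒ +0.002238 -0.107334 = -0.105096;  D = +0.103744+0.016804i
d^3_{3,0}: single k=0 term ⇒ -0.012654;  D = -0.003018+0.012288i
Y_3^{m'}(θ=1.2763,φ=1.9979) and Σ D·Y over m':
  (+0.0030+0.0123i)·(+0.3504+0.1044i)  (+0.1037-0.0168i)·(-0.1784+0.2048i)  (-0.0354-0.4395i)·(+0.0741+0.1629i)  (-0.7673+0.0000i)·(-0.2793+0.0000i)  (+0.0354-0.4395i)·(-0.0741+0.1629i)  (+0.1037+0.0168i)·(-0.1784-0.2048i)  (-0.0030+0.0123i)·(-0.3504+0.1044i)
Y_3^0(R⁻¹ n̂) = +0.321696+0.000000i

Re=0.3217 Im=0.0000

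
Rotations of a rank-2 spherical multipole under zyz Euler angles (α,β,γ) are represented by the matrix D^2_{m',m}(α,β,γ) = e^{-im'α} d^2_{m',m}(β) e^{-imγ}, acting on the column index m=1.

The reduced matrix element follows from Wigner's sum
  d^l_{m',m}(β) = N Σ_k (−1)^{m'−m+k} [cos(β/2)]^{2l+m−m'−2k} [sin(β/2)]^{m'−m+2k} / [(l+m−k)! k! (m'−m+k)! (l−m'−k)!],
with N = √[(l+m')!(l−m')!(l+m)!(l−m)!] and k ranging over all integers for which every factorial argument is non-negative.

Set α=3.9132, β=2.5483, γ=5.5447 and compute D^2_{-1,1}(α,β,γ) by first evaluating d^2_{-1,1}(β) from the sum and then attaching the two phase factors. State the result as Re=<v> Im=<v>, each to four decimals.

Re=0.0365 Im=0.6009

Split into d^2_{-1,1}(β=2.5483) × two z-phases.
c=cos(2.5483/2)=0.292315, s=sin(2.5483/2)=0.956322; N=√[1·6·6·1]=6.000000
Admissible k: 2..3 (factorial args all ≥0)
  k=2: (−1)^0·6.0000/(2)·0.2923^2·0.9563^2 = +0.234440
  k=3: (−1)^1·6.0000/(6)·0.2923^0·0.9563^4 = -0.836406
d^2_{-1,1}(2.5483) = +0.234440 -0.836406 = -0.601966
Attach z-rotation phases: D = e^{-i(-1)(3.9132)}·(-0.601966)·e^{-i(1)(5.5447)} = +0.036519+0.600857i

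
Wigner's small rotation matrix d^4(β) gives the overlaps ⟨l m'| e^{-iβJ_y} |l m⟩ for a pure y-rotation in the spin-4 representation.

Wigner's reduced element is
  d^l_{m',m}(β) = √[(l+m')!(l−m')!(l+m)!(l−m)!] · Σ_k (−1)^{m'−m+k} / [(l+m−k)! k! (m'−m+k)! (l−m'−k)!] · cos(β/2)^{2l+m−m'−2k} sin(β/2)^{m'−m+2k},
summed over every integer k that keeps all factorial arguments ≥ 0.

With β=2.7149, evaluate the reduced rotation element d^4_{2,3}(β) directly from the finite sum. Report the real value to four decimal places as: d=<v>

d^4_{2,3}(β=2.7149) via Wigner's sum:
With c≡cos(β/2)=0.211732 and s≡sin(β/2)=0.977328, N=[720·2·5040·1]^{1/2}=2693.993318
k∈{1,2} keeps every argument non-negative
  k=1: (−1)^0·2693.9933/(720)·0.2117^7·0.9773^1 = +0.000070
  k=2: (−1)^1·2693.9933/(240)·0.2117^5·0.9773^3 = -0.004459
d^4_{2,3}(2.7149) = +0.000070 -0.004459 = -0.004389

d=-0.0044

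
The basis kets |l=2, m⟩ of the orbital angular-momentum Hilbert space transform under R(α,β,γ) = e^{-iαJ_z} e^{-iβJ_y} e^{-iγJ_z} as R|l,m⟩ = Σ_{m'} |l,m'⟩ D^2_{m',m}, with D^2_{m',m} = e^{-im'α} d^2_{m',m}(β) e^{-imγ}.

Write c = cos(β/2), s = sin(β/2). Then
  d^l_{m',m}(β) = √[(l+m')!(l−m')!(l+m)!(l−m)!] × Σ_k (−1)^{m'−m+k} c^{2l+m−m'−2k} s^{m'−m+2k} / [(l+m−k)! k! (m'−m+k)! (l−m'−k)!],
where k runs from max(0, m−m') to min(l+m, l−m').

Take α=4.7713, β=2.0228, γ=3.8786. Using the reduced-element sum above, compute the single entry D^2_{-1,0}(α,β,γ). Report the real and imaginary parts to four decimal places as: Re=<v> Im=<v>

First d^2_{-1,0}(β=2.0228), then the phase factors e^{-i(-1)α} and e^{-i(0)γ}:
Half-angle: c=0.530675, s=0.847576. N=√(1·6·2·2)=4.898979
Admissible k: 1..2 (factorial args all ≥0)
  k=1: (−1)^0·4.8990/(2)·0.5307^3·0.8476^1 = +0.310269
  k=2: (−1)^1·4.8990/(2)·0.5307^1·0.8476^3 = -0.791479
d^2_{-1,0}(2.0228) = +0.310269 -0.791479 = -0.481209
D = (+0.058877-0.998265i)·(-0.481209)·(+1.000000+0.000000i) = -0.028332+0.480375i

Re=-0.0283 Im=0.4804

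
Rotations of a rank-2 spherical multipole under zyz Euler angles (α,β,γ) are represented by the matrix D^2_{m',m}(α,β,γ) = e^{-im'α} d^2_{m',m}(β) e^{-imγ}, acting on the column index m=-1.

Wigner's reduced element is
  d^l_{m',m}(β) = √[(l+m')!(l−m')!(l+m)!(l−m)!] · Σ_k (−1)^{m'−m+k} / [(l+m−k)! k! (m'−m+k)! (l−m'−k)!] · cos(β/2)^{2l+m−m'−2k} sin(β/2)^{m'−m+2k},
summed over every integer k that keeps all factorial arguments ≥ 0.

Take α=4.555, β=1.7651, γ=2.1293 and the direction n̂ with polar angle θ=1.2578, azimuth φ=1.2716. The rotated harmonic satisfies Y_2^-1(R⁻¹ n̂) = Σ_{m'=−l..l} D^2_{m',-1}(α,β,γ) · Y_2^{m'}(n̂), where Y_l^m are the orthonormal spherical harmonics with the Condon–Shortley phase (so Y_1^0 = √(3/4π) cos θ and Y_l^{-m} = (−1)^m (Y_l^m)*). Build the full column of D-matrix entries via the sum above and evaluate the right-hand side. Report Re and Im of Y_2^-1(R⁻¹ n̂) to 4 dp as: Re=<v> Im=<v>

Need the full column D^2_{m',-1} for m'=−2..2 at α=4.555, β=1.7651, γ=2.1293.
cos(β/2)=0.635184, sin(β/2)=0.772361
d^2_{-2,-1}: single k=1 term ⇒ +0.395866;  D = +0.095530-0.384167i
d^2_{-1,-1}: k∈[0..1] ⇒ +0.162779 -0.722039 = -0.559260;  D = -0.514870-0.218360i
d^2_{0,-1}: k∈[0..1] ⇒ -0.484835 +0.716863 = +0.232028;  D = -0.122956+0.196771i
d^2_{1,-1}: k∈[0..1] ⇒ +0.722039 -0.355862 = +0.366177;  D = -0.276283-0.240319i
d^2_{2,-1}: single k=0 term ⇒ -0.585316;  D = -0.448610+0.375957i
Y_2^{m'}(θ=1.2578,φ=1.2716) and Σ D·Y over m':
  (+0.0955-0.3842i)·(-0.2889-0.1970i)  (-0.5149-0.2184i)·(+0.0667-0.2163i)  (-0.1230+0.1968i)·(-0.2257+0.0000i)  (-0.2763-0.2403i)·(-0.0667-0.2163i)  (-0.4486+0.3760i)·(-0.2889+0.1970i)
Y_2^-1(R⁻¹ n̂) = -0.135076+0.023350i

Re=-0.1351 Im=0.0234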